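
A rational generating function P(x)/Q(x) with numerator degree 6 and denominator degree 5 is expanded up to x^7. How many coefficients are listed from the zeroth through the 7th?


Expanding up to x^7 gives the coefficients for x^0, x^1, ..., x^7.
That is 7 + 1 = 8 coefficients in total.

8


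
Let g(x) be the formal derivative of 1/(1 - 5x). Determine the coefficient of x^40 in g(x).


Differentiate termwise: d/dx sum_{k>=0} 5^k x^k = sum_{k>=1} k 5^k x^(k-1) = sum_{j>=0} (j+1) 5^(j+1) x^j.
Equivalently, d/dx [1/(1 - 5x)] = 5/(1 - 5x)^2.
For j = 40: 41 * 5^41 = 41 * 45474735088646411895751953125 = 1864464138634502887725830078125.

1864464138634502887725830078125


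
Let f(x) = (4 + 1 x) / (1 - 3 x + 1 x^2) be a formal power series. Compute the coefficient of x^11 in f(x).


Write f(x) = sum_{k>=0} a_k x^k. Multiplying both sides by 1 - 3 x + 1 x^2 gives
(1 - 3 x + 1 x^2) sum_{k>=0} a_k x^k = 4 + 1 x.
Matching coefficients:
 x^0: a_0 = 4
 x^1: a_1 - 3 a_0 = 1  =>  a_1 = 3*4 + 1 = 13
 x^k (k >= 2): a_k = 3 a_{k-1} - 1 a_{k-2}.
Iterating: a_2 = 35, a_3 = 92, a_4 = 241, a_5 = 631, a_6 = 1652, a_7 = 4325, a_8 = 11323, a_9 = 29644, a_10 = 77609, a_11 = 203183.
So the coefficient of x^11 is 203183.

203183


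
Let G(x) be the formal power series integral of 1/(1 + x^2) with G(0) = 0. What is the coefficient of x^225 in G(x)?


1/(1 + x^2) = sum_{j>=0} (-1)^j x^(2j). Integrating termwise with G(0) = 0:
G(x) = sum_{j>=0} (-1)^j x^(2j+1) / (2j+1) = arctan(x).
Only odd powers are nonzero. For x^225 write 225 = 2*112 + 1, giving
(-1)^112 / 225 = 1/225 = 1/225.

1/225


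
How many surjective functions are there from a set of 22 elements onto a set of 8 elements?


By inclusion-exclusion on which target elements are missed, the number of surjections from an n-set onto a k-set is
surj(n, k) = sum_{j=0}^{k} (-1)^j C(k, j) (k - j)^n.
Equivalently surj(n, k) = k! * S(n, k), where S(n, k) is the Stirling number of the second kind.
For n = 22, k = 8:
S(22, 8) = 1142399079991620, so
surj = 8! * 1142399079991620 = 40320 * 1142399079991620 = 46061530905262118400.

46061530905262118400


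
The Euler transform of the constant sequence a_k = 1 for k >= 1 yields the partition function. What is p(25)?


The Euler transform converts the sequence a_k = 1 into the number of integer partitions.
Using the recurrence or dynamic programming:
p(25) = 1958

1958


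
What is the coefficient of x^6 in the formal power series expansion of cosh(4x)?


The Maclaurin series is cosh(t) = sum_{m>=0} t^(2m) / (2m)!, so substituting t = 4x, only even powers of x are nonzero, with coefficient of x^(2m) equal to 4^(2m) / (2m)!.
For x^6 the coefficient is 4^6/6! = 4096/720 = 256/45.

256/45


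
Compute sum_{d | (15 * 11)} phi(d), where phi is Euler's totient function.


First, 15 * 11 = 165. One classical identity is sum_{d | n} phi(d) = n (each k in [1, n] has a unique gcd with n, and among the k's with gcd(k, n) = n/d there are phi(d) of them). So the sum equals 165. We also verify directly:
Divisors of 165: 1, 3, 5, 11, 15, 33, 55, 165.
phi values: 1, 2, 4, 10, 8, 20, 40, 80.
Sum = 165.

165


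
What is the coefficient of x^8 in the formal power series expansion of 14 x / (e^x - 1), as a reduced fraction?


The exponential generating function for Bernoulli numbers is
x / (e^x - 1) = sum_{k>=0} B_k x^k / k!.
So the coefficient of x^8 in 14 x / (e^x - 1) is 14 B_8 / 8!.
Computing: B_8 = -1/30, 8! = 40320, giving
14 * -1/30 / 40320 = -1/86400.

-1/86400


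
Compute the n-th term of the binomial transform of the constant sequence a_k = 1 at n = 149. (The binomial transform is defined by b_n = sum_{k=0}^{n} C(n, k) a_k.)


With a_k = 1 for all k, b_n = sum_{k=0}^{n} C(n, k) = 2^n by the binomial theorem.
For n = 149: 2^149 = 713623846352979940529142984724747568191373312.

713623846352979940529142984724747568191373312


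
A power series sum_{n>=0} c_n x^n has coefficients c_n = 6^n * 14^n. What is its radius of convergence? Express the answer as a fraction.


By the root test (Cauchy-Hadamard), the radius is R = 1 / limsup_n |c_n|^(1/n).
Here |c_n|^(1/n) = (6^n * 14^n)^(1/n) = 6 * 14 = 84 for all n.
So R = 1/84 = 1/84.

1/84


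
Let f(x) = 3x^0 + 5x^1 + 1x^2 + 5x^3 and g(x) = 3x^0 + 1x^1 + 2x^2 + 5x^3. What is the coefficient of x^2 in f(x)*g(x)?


Cauchy product at x^2:
3*2 + 5*1 + 1*3
= 14

14


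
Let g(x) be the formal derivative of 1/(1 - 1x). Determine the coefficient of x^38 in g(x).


Differentiate termwise: d/dx sum_{k>=0} 1^k x^k = sum_{k>=1} k 1^k x^(k-1) = sum_{j>=0} (j+1) 1^(j+1) x^j.
Equivalently, d/dx [1/(1 - 1x)] = 1/(1 - 1x)^2.
For j = 38: 39 * 1^39 = 39 * 1 = 39.

39


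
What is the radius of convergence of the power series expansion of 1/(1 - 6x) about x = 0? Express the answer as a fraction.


Expanding 1/(1 - 6x) = sum_{k>=0} 6^k x^k, the series converges when |6x| < 1, i.e., |x| < 1/6.
So the radius of convergence is 1/6 = 1/6.

1/6


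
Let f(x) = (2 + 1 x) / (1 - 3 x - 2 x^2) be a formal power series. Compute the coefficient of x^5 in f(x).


Write f(x) = sum_{k>=0} a_k x^k. Multiplying both sides by 1 - 3 x - 2 x^2 gives
(1 - 3 x - 2 x^2) sum_{k>=0} a_k x^k = 2 + 1 x.
Matching coefficients:
 x^0: a_0 = 2
 x^1: a_1 - 3 a_0 = 1  =>  a_1 = 3*2 + 1 = 7
 x^k (k >= 2): a_k = 3 a_{k-1} + 2 a_{k-2}.
Iterating: a_2 = 25, a_3 = 89, a_4 = 317, a_5 = 1129.
So the coefficient of x^5 is 1129.

1129


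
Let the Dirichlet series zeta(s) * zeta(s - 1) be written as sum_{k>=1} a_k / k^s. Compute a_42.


Convolution gives a_k = sum_{d | k} d * 1 = sum_{d | k} d = sigma(k), the sum of positive divisors of k.
For k = 42, the divisors are 1, 2, 3, 6, 7, 14, 21, 42, so
sigma(42) = 1 + 2 + 3 + 6 + 7 + 14 + 21 + 42 = 96.

96


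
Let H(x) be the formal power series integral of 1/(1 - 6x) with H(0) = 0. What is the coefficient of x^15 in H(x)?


1/(1 - 6x) = sum_{k>=0} 6^k x^k. Integrating termwise with H(0) = 0:
H(x) = sum_{k>=0} 6^k x^(k+1) / (k+1) = sum_{m>=1} 6^(m-1) x^m / m.
For m = 15: 6^14/15 = 78364164096/15 = 26121388032/5.

26121388032/5


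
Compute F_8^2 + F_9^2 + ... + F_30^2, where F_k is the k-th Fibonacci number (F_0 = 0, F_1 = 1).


There is a standard identity sum_{k=0}^{N} F_k^2 = F_N * F_{N+1} (proved inductively from the telescoping relation F_k^2 = F_k F_{k+1} - F_{k-1} F_k). Then
sum_{k=8}^{30} F_k^2 = F_30 F_31 - F_7 F_8.
Computing: F_30 = 832040, F_31 = 1346269, F_7 = 13, F_8 = 21.
Sum = 832040 * 1346269 - 13 * 21 = 1120149658487.

1120149658487


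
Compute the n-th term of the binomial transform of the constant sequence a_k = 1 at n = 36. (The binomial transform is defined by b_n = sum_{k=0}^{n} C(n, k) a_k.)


With a_k = 1 for all k, b_n = sum_{k=0}^{n} C(n, k) = 2^n by the binomial theorem.
For n = 36: 2^36 = 68719476736.

68719476736


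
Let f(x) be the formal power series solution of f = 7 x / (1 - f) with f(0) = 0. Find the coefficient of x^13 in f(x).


Apply Lagrange inversion: f = 7 x * phi(f) with phi(t) = 1/(1 - t), so
[x^n] f = 7^n * (1/n) [t^(n-1)] phi(t)^n = 7^n * (1/n) [t^(n-1)] (1 - t)^(-n) = 7^n * (1/n) C(2n - 2, n - 1) = 7^n * C_{n-1}.
For n = 13: C_12 = C(24, 12) / 13 = 2704156/13 = 208012.
With the 7^13 = 96889010407 factor, the coefficient is 96889010407 * 208012 = 20154076832780884.

20154076832780884


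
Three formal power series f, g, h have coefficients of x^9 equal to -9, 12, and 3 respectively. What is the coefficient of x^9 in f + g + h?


Series addition is componentwise:
-9 + 12 + 3
= 6

6


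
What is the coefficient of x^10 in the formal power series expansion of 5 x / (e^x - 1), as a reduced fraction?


The exponential generating function for Bernoulli numbers is
x / (e^x - 1) = sum_{k>=0} B_k x^k / k!.
So the coefficient of x^10 in 5 x / (e^x - 1) is 5 B_10 / 10!.
Computing: B_10 = 5/66, 10! = 3628800, giving
5 * 5/66 / 3628800 = 1/9580032.

1/9580032


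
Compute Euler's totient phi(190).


phi(n) counts integers in [1, n] coprime to n. Using the multiplicative formula phi(n) = n * prod_{p | n} (1 - 1/p):
190 = 2 * 5 * 19, so
phi(190) = 190 * (1 - 1/2) * (1 - 1/5) * (1 - 1/19) = 72.

72


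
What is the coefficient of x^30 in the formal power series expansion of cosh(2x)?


The Maclaurin series is cosh(t) = sum_{m>=0} t^(2m) / (2m)!, so substituting t = 2x, only even powers of x are nonzero, with coefficient of x^(2m) equal to 2^(2m) / (2m)!.
For x^30 the coefficient is 2^30/30! = 1073741824/265252859812191058636308480000000 = 16/3952575621190533915703125.

16/3952575621190533915703125


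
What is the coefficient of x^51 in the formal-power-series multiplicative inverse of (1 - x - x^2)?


Let the inverse be f(x) = sum_{k>=0} a_k x^k. From f(x) * (1 - x - x^2) = 1 and matching coefficients:
 x^0: a_0 = 1.
 x^1: a_1 - a_0 = 0, so a_1 = 1.
 x^k (k >= 2): a_k - a_{k-1} - a_{k-2} = 0, i.e. a_k = a_{k-1} + a_{k-2}.
This is the Fibonacci-type recurrence shifted so that a_0 = a_1 = 1.
Iterating: a_0=1, a_1=1, a_2=2, a_3=3, a_4=5, a_5=8, a_6=13, a_7=21, a_8=34, a_9=55, ...
a_51 = 32951280099.

32951280099


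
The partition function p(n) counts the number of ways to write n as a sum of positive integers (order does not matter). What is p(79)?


Using the generating function prod_{k>=1} 1/(1-x^k), we compute p(79).
By dynamic programming over parts 1 through 79:
p(79) = 13848650

13848650


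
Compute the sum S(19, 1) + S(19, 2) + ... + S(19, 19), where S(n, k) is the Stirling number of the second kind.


By definition, S(n, k) counts partitions of an n-set into exactly k nonempty blocks.
Computing row n = 19 for k = 1..19:
S(19, k): 1, 262143, 193448101, 11259666950, 147589284710, 693081601779, 1492924634839, 1709751003480, 1144614626805, 477297033785, 129413217791, 23466951300, 2892439160, 243577530, 13916778, 527136, 12597, 171, 1
Sum = 5832742205057. (This equals Bell_19 since the sum runs over all k.)

5832742205057


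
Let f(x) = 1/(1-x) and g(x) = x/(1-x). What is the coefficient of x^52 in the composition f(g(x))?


First simplify the composition: f(g(x)) = 1/(1 - x/(1-x)) = (1-x)/((1-x) - x) = (1-x)/(1-2x).
Now extract the coefficient. Write (1-x)/(1-2x) = 1/(1-2x) - x/(1-2x).
The coefficient of x^n in 1/(1-2x) is 2^n, and in x/(1-2x) is 2^(n-1) (for n >= 1).
So the coefficient of x^52 is 2^52 - 2^51 = 4503599627370496 - 2251799813685248 = 2251799813685248.

2251799813685248


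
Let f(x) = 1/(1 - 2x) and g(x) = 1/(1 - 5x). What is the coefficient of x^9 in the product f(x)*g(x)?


The coefficient of x^n in f*g is the Cauchy product: sum_{k=0}^{n} a^k * b^(n-k).
With a=2, b=5, n=9:
sum_{k=0}^{9} 2^k * 5^(9-k)
= 3254867

3254867


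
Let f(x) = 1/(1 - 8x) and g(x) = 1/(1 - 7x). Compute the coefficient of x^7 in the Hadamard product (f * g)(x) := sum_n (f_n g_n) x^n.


f has coefficients f_k = 8^k and g has coefficients g_k = 7^k, so the Hadamard product has coefficient (f*g)_k = 8^k * 7^k = 56^k.
For k = 7: 56^7 = 1727094849536.

1727094849536


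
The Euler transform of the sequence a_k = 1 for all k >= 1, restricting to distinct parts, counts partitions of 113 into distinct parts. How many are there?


Partitions of 113 into distinct parts can be computed via generating function.
Product (1+x)(1+x^2)(1+x^3)...
The coefficient of x^113 = 1274118

1274118


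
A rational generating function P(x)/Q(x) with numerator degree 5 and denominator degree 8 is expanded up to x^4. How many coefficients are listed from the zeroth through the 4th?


Expanding up to x^4 gives the coefficients for x^0, x^1, ..., x^4.
That is 4 + 1 = 5 coefficients in total.

5


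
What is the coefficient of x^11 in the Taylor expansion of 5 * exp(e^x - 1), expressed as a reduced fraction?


exp(e^x - 1) = sum_{k>=0} Bell_k x^k / k!, where Bell_k is the k-th Bell number.
So the coefficient of x^11 is 5 * Bell_11 / 11!.
Computing: Bell_11 = 678570 and 11! = 39916800, giving
5 * 678570/39916800 = 22619/266112.

22619/266112


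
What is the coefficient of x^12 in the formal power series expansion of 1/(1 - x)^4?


The expansion 1/(1 - x)^r = sum_{k>=0} C(k + r - 1, r - 1) x^k follows from the multiset / negative-binomial theorem (or from repeated differentiation of the geometric series).
For r = 4 and k = 12:
C(15, 3) = 1307674368000 / (6 * 479001600) = 455.

455


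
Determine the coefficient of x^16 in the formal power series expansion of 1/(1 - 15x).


The geometric series identity gives 1/(1 - c x) = sum_{k>=0} c^k x^k, so the coefficient of x^k is c^k.
Here c = 15 and k = 16.
Computing: 15^16 = 6568408355712890625

6568408355712890625


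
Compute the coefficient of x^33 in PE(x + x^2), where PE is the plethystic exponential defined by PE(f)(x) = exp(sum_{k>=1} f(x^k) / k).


With f(x) = x + x^2, the exponent is sum_{k>=1} (x^k + x^(2k)) / k = -ln(1 - x) - ln(1 - x^2). Exponentiating:
PE(x + x^2) = 1 / ((1 - x)(1 - x^2)).
This is the generating function for partitions of n into parts of size 1 or 2. The number of 2's can be any j in 0..16, and the rest are 1's, so
[x^33] = floor(33/2) + 1 = 17.

17


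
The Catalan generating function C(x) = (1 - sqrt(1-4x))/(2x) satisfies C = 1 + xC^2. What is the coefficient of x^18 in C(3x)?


Substituting x -> 3x scales the n-th coefficient by 3^n, so [x^18] C(3x) = 3^18 * C_18.
C_18 = C(2*18, 18)/(19) = 9075135300/19 = 477638700.
So 3^18 * 477638700 = 387420489 * 477638700 = 185047018719324300.

185047018719324300


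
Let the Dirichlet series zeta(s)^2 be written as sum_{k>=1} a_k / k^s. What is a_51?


The Dirichlet convolution of the constant function 1 with itself gives (1 * 1)(k) = sum_{d | k} 1 = d(k), the number of positive divisors of k.
Since zeta(s) = sum_{k>=1} 1/k^s, we have zeta(s)^2 = sum_{k>=1} d(k)/k^s, so a_k = d(k).
For k = 51: the divisors are 1, 3, 17, 51.
Count = 4.

4


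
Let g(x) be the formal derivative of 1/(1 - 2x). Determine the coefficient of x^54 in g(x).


Differentiate termwise: d/dx sum_{k>=0} 2^k x^k = sum_{k>=1} k 2^k x^(k-1) = sum_{j>=0} (j+1) 2^(j+1) x^j.
Equivalently, d/dx [1/(1 - 2x)] = 2/(1 - 2x)^2.
For j = 54: 55 * 2^55 = 55 * 36028797018963968 = 1981583836043018240.

1981583836043018240


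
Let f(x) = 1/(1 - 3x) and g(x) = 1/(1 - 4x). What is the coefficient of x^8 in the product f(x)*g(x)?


The coefficient of x^n in f*g is the Cauchy product: sum_{k=0}^{n} a^k * b^(n-k).
With a=3, b=4, n=8:
sum_{k=0}^{8} 3^k * 4^(8-k)
= 242461

242461


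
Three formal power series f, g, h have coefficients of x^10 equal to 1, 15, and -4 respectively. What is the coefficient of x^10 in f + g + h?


Series addition is componentwise:
1 + 15 + -4
= 12

12


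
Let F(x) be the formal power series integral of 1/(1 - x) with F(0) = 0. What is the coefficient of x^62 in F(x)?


1/(1 - x) = sum_{k>=0} x^k. Integrating termwise and using F(0) = 0 gives
F(x) = sum_{k>=0} x^(k+1) / (k+1) = sum_{m>=1} x^m / m = -ln(1 - x).
So the coefficient of x^62 is 1/62 = 1/62.

1/62


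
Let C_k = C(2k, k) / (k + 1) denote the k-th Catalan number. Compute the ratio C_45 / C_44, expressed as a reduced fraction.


Using C_k = (2k)! / (k! (k+1)!), the ratio C_{k+1}/C_k simplifies to
C_{k+1}/C_k = [(2k+2)! / ((k+1)! (k+2)!)] * [k! (k+1)! / (2k)!]
 = (2k+2)(2k+1) / ((k+1)(k+2)) = 2(2k+1) / (k+2).
For k = 44: 2(2*44 + 1) / (44 + 2) = 178/46 = 89/23.

89/23


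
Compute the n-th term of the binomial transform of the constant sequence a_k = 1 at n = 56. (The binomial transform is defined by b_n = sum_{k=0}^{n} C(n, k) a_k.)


With a_k = 1 for all k, b_n = sum_{k=0}^{n} C(n, k) = 2^n by the binomial theorem.
For n = 56: 2^56 = 72057594037927936.

72057594037927936


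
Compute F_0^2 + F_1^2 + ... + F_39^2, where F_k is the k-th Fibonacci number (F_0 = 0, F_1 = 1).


There is a standard identity sum_{k=0}^{N} F_k^2 = F_N * F_{N+1} (proved inductively from the telescoping relation F_k^2 = F_k F_{k+1} - F_{k-1} F_k). Then
sum_{k=0}^{39} F_k^2 = F_39 F_40 - F_0 F_0.
Computing: F_39 = 63245986, F_40 = 102334155.
Sum = 63245986 * 102334155 = 6472224534451830.

6472224534451830


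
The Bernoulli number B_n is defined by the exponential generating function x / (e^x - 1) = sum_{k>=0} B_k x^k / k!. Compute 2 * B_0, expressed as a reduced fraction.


Bernoulli numbers can also be computed recursively via B_0 = 1 and sum_{j=0}^{m} C(m+1, j) B_j = 0 for m >= 1. Odd-index Bernoulli numbers vanish for k >= 3.
Computing B_0 = 1, so 2 * B_0 = 2 * 1 = 2.

2


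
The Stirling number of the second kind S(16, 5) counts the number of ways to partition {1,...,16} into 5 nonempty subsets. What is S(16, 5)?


Using the explicit formula S(n,k) = (1/k!) sum_{j=0}^{k} (-1)^(k-j) C(k,j) j^n:
S(16, 5) = 1096190550
Equivalently, S(n,k) is n! times the coefficient of x^n in the EGF (e^x - 1)^k / k!.

1096190550


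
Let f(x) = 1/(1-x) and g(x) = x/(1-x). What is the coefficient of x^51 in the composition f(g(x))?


First simplify the composition: f(g(x)) = 1/(1 - x/(1-x)) = (1-x)/((1-x) - x) = (1-x)/(1-2x).
Now extract the coefficient. Write (1-x)/(1-2x) = 1/(1-2x) - x/(1-2x).
The coefficient of x^n in 1/(1-2x) is 2^n, and in x/(1-2x) is 2^(n-1) (for n >= 1).
So the coefficient of x^51 is 2^51 - 2^50 = 2251799813685248 - 1125899906842624 = 1125899906842624.

1125899906842624


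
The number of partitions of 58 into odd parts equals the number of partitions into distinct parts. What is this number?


Computing partitions of 58 into odd parts (1, 3, 5, ...):
Using the generating function prod_{k>=0} 1/(1-x^(2k+1)),
the count is 8808

8808


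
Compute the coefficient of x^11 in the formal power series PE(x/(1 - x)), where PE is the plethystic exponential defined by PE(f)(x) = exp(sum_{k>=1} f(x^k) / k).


For f(x) = x/(1 - x) we have
sum_{k>=1} f(x^k) / k = sum_{k>=1} (1/k) * x^k / (1 - x^k) = sum_{k, m >= 1} x^(k m) / k,
which after exponentiating simplifies to
PE(x/(1 - x)) = prod_{k>=1} 1 / (1 - x^k).
This is the generating function for the partition function p(n), so the coefficient of x^11 is p(11).
Computing p(11) by dynamic programming over parts 1, 2, ..., 11: p(11) = 56.

56


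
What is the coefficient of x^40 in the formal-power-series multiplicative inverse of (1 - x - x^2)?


Let the inverse be f(x) = sum_{k>=0} a_k x^k. From f(x) * (1 - x - x^2) = 1 and matching coefficients:
 x^0: a_0 = 1.
 x^1: a_1 - a_0 = 0, so a_1 = 1.
 x^k (k >= 2): a_k - a_{k-1} - a_{k-2} = 0, i.e. a_k = a_{k-1} + a_{k-2}.
This is the Fibonacci-type recurrence shifted so that a_0 = a_1 = 1.
Iterating: a_0=1, a_1=1, a_2=2, a_3=3, a_4=5, a_5=8, a_6=13, a_7=21, a_8=34, a_9=55, ...
a_40 = 165580141.

165580141


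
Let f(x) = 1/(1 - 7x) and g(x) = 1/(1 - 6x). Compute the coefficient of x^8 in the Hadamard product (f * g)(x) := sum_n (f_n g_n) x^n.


f has coefficients f_k = 7^k and g has coefficients g_k = 6^k, so the Hadamard product has coefficient (f*g)_k = 7^k * 6^k = 42^k.
For k = 8: 42^8 = 9682651996416.

9682651996416


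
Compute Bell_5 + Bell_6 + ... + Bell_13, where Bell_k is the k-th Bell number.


Recall Bell_k counts set partitions of a k-set (with Bell_0 = 1 by convention).
Bell_5 through Bell_13: 52, 203, 877, 4140, 21147, 115975, 678570, 4213597, 27644437
Sum = 52 + 203 + 877 + 4140 + 21147 + 115975 + 678570 + 4213597 + 27644437 = 32678998.

32678998


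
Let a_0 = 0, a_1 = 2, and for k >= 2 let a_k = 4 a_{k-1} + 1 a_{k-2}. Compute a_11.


Iterating the recurrence forward:
a_0 = 0
a_1 = 2
a_2 = 4*2 + 1*0 = 8
a_3 = 4*8 + 1*2 = 34
a_4 = 4*34 + 1*8 = 144
a_5 = 4*144 + 1*34 = 610
a_6 = 4*610 + 1*144 = 2584
a_7 = 4*2584 + 1*610 = 10946
a_8 = 4*10946 + 1*2584 = 46368
a_9 = 4*46368 + 1*10946 = 196418
a_10 = 4*196418 + 1*46368 = 832040
a_11 = 4*832040 + 1*196418 = 3524578
So a_11 = 3524578.

3524578


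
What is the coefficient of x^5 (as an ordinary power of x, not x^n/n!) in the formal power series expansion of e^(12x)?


The exponential series is e^y = sum_{k>=0} y^k / k!. Substituting y = 12x gives
e^(12x) = sum_{k>=0} 12^k x^k / k!.
So the coefficient of x^n is a^n/n! with a = 12, n = 5:
12^5 / 5! = 248832/120 = 10368/5

10368/5


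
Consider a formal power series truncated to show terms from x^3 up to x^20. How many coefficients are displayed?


From x^3 to x^20 inclusive, the count is 20 - 3 + 1 = 18.

18


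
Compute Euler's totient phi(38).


phi(n) counts integers in [1, n] coprime to n. Using the multiplicative formula phi(n) = n * prod_{p | n} (1 - 1/p):
38 = 2 * 19, so
phi(38) = 38 * (1 - 1/2) * (1 - 1/19) = 18.

18


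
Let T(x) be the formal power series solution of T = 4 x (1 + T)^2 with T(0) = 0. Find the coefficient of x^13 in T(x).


Apply the Lagrange inversion formula: if T = 4 x * phi(T) with phi(t) = (1 + t)^2, then [x^n] T = 4^n * (1/n) [t^(n-1)] phi(t)^n = 4^n * (1/n) [t^(n-1)] (1 + t)^(2n) = 4^n * (1/n) C(2n, n-1).
Using the identity C(2n, n-1) = C(2n, n) * n / (n+1), the unscaled factor equals C(2n, n) / (n+1) = C_n, the n-th Catalan number.
For n = 13: C_13 = C(26, 13) / 14 = 10400600/14 = 742900.
With the 4^13 = 67108864 factor, the coefficient is 67108864 * 742900 = 49855175065600.

49855175065600


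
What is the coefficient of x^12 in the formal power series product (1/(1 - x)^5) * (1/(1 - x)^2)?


Combine the factors: (1/(1 - x)^5) * (1/(1 - x)^2) = 1/(1 - x)^7.
Then use 1/(1 - x)^r = sum_{k>=0} C(k + r - 1, r - 1) x^k with r = 7 and k = 12:
C(18, 6) = 18564.

18564


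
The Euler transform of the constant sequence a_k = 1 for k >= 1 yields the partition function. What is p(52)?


The Euler transform converts the sequence a_k = 1 into the number of integer partitions.
Using the recurrence or dynamic programming:
p(52) = 281589

281589


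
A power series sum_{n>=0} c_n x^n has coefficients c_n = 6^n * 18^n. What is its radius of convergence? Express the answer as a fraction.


By the root test (Cauchy-Hadamard), the radius is R = 1 / limsup_n |c_n|^(1/n).
Here |c_n|^(1/n) = (6^n * 18^n)^(1/n) = 6 * 18 = 108 for all n.
So R = 1/108 = 1/108.

1/108


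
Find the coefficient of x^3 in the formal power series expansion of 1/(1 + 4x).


Write 1/(1 + c x) = 1/(1 - (-c) x) and apply the geometric-series identity
1/(1 - y) = sum_{k>=0} y^k to get 1/(1 + c x) = sum_{k>=0} (-c)^k x^k.
So the coefficient of x^k is (-c)^k = (-1)^k * c^k.
Here c = 4 and k = 3:
(-4)^3 = -1 * 64 = -64

-64


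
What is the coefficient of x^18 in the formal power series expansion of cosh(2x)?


The Maclaurin series is cosh(t) = sum_{m>=0} t^(2m) / (2m)!, so substituting t = 2x, only even powers of x are nonzero, with coefficient of x^(2m) equal to 2^(2m) / (2m)!.
For x^18 the coefficient is 2^18/18! = 262144/6402373705728000 = 4/97692469875.

4/97692469875


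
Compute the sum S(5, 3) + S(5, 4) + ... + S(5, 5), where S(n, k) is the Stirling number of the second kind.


By definition, S(n, k) counts partitions of an n-set into exactly k nonempty blocks.
Computing row n = 5 for k = 3..5:
S(5, k): 25, 10, 1
Sum = 36.

36


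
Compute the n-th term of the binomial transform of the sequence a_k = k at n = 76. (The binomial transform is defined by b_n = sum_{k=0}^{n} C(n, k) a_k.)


With a_k = k, b_n = sum_{k=0}^{n} C(n, k) k. Using k * C(n, k) = n * C(n-1, k-1) gives b_n = n * sum_{k>=1} C(n-1, k-1) = n * 2^(n-1).
For n = 76: 76 * 2^75 = 76 * 37778931862957161709568 = 2871198821584744289927168.

2871198821584744289927168


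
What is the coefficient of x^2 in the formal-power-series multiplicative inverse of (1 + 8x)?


The inverse is 1/(1 + 8x). Apply the geometric identity 1/(1 - y) = sum_{k>=0} y^k with y = -8x:
1/(1 + 8x) = sum_{k>=0} (-8)^k x^k.
So the coefficient of x^2 is (-8)^2 = 64.

64


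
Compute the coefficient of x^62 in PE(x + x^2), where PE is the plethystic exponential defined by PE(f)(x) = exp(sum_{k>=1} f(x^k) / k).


With f(x) = x + x^2, the exponent is sum_{k>=1} (x^k + x^(2k)) / k = -ln(1 - x) - ln(1 - x^2). Exponentiating:
PE(x + x^2) = 1 / ((1 - x)(1 - x^2)).
This is the generating function for partitions of n into parts of size 1 or 2. The number of 2's can be any j in 0..31, and the rest are 1's, so
[x^62] = floor(62/2) + 1 = 32.

32


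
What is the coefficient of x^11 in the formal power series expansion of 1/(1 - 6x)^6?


The general identity 1/(1 - c x)^r = sum_{k>=0} c^k C(k + r - 1, r - 1) x^k follows by substituting y = c x into 1/(1 - y)^r = sum_{k>=0} C(k + r - 1, r - 1) y^k.
For c = 6, r = 6, k = 11:
6^11 * C(16, 5) = 362797056 * 4368 = 1584697540608.

1584697540608


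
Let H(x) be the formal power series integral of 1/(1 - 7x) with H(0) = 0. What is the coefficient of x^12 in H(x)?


1/(1 - 7x) = sum_{k>=0} 7^k x^k. Integrating termwise with H(0) = 0:
H(x) = sum_{k>=0} 7^k x^(k+1) / (k+1) = sum_{m>=1} 7^(m-1) x^m / m.
For m = 12: 7^11/12 = 1977326743/12 = 1977326743/12.

1977326743/12


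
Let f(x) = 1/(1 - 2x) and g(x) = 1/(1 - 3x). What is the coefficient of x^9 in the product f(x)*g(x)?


The coefficient of x^n in f*g is the Cauchy product: sum_{k=0}^{n} a^k * b^(n-k).
With a=2, b=3, n=9:
sum_{k=0}^{9} 2^k * 3^(9-k)
= 58025

58025


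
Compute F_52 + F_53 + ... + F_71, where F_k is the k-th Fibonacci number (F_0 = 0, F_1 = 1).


Use the identity sum_{k=0}^{N} F_k = F_{N+2} - 1 (which follows from F_{k+2} - F_{k+1} = F_k). Then
sum_{k=52}^{71} F_k = (F_{73} - 1) - (F_{53} - 1) = F_{73} - F_{53}.
Computing: F_{73} = 806515533049393, F_{53} = 53316291173, so
Sum = 806515533049393 - 53316291173 = 806462216758220.

806462216758220


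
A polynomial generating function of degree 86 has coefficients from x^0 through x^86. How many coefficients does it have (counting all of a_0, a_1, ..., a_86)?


A polynomial of degree 86 takes the form a_0 + a_1 x + ... + a_86 x^86.
The number of coefficients is 86 + 1 = 87.

87


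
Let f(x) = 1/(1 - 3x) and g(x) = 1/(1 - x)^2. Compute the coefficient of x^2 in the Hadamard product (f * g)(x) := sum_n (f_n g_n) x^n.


f has coefficients f_k = 3^k. For g = 1/(1 - x)^2 the coefficient is g_k = C(k + 1, 1) = k + 1. The Hadamard coefficient is (f * g)_k = 3^k * (k + 1).
For k = 2: 3^2 * 3 = 9 * 3 = 27.

27


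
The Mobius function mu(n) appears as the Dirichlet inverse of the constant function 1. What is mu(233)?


233 = 233 (all distinct primes).
mu(233) = (-1)^1 = -1

-1


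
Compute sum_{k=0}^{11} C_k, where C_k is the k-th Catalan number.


C_0 through C_11: 1, 1, 2, 5, 14, 42, 132, 429, 1430, 4862, 16796, 58786
Sum = 1 + 1 + 2 + 5 + 14 + 42 + 132 + 429 + 1430 + 4862 + 16796 + 58786
= 82500

82500


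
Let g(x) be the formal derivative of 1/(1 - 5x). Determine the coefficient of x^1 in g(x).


Differentiate termwise: d/dx sum_{k>=0} 5^k x^k = sum_{k>=1} k 5^k x^(k-1) = sum_{j>=0} (j+1) 5^(j+1) x^j.
Equivalently, d/dx [1/(1 - 5x)] = 5/(1 - 5x)^2.
For j = 1: 2 * 5^2 = 2 * 25 = 50.

50


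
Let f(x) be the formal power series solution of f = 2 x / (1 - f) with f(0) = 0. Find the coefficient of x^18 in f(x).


Apply Lagrange inversion: f = 2 x * phi(f) with phi(t) = 1/(1 - t), so
[x^n] f = 2^n * (1/n) [t^(n-1)] phi(t)^n = 2^n * (1/n) [t^(n-1)] (1 - t)^(-n) = 2^n * (1/n) C(2n - 2, n - 1) = 2^n * C_{n-1}.
For n = 18: C_17 = C(34, 17) / 18 = 2333606220/18 = 129644790.
With the 2^18 = 262144 factor, the coefficient is 262144 * 129644790 = 33985603829760.

33985603829760


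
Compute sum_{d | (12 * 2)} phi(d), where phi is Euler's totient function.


First, 12 * 2 = 24. One classical identity is sum_{d | n} phi(d) = n (each k in [1, n] has a unique gcd with n, and among the k's with gcd(k, n) = n/d there are phi(d) of them). So the sum equals 24. We also verify directly:
Divisors of 24: 1, 2, 3, 4, 6, 8, 12, 24.
phi values: 1, 1, 2, 2, 2, 4, 4, 8.
Sum = 24.

24


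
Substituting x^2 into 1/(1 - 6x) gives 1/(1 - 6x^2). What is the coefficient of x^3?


Since 1/(1 - 6x^2) only has even powers of x,
the coefficient of x^3 (odd) is 0.

0


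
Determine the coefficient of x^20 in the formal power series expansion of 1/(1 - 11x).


The geometric series identity gives 1/(1 - c x) = sum_{k>=0} c^k x^k, so the coefficient of x^k is c^k.
Here c = 11 and k = 20.
Computing: 11^20 = 672749994932560009201

672749994932560009201


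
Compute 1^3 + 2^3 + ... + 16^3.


This power sum has a closed form given by Faulhaber's formula
sum_{k=1}^{m} k^p = (1 / (p + 1)) * sum_{j=0}^{p} C(p + 1, j) B_j m^(p + 1 - j),
but for small m direct computation is fastest:
1 + 8 + 27 + 64 + 125 + 216 + 343 + 512 + 729 + 1000 + 1331 + 1728 + 2197 + 2744 + 3375 + 4096 = 18496.

18496


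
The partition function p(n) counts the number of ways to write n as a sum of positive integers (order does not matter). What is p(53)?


Using the generating function prod_{k>=1} 1/(1-x^k), we compute p(53).
By dynamic programming over parts 1 through 53:
p(53) = 329931

329931


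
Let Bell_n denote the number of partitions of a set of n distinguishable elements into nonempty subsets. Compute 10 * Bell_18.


Bell_18 can be computed from the Bell triangle or from Dobinski's identity Bell_n = (1/e) * sum_{k>=0} k^n / k!.
Computing Bell_18 = 682076806159.
Then 10 * 682076806159 = 6820768061590.

6820768061590


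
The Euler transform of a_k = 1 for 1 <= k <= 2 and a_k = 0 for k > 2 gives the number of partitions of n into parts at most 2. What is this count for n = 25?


Partitions of 25 into parts at most 2:
Using generating function (1-x)^(-1)(1-x^2)^(-1),
the coefficient of x^25 = 13

13


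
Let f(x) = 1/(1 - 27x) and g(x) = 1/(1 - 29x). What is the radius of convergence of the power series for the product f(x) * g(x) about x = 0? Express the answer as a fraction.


The radius of 1/(1 - 27x) is 1/27 (nearest singularity at x = 1/27), and the radius of 1/(1 - 29x) is 1/29.
The product f(x)*g(x) = 1/((1 - 27x)(1 - 29x)) has singularities at both 1/27 and 1/29, so its radius of convergence is the distance to the nearest one:
min(1/27, 1/29) = 1/29.

1/29


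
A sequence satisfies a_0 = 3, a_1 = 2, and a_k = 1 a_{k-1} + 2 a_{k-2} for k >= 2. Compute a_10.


The characteristic equation is t^2 - 1 t - 2 = 0, with roots r_1 = 2 and r_2 = -1 (so c_1 = r_1 + r_2, c_2 = -r_1 r_2 as required).
One can use the closed form a_n = A r_1^n + B r_2^n, but direct iteration is more reliable:
a_0 = 3, a_1 = 2, a_2 = 8, a_3 = 12, a_4 = 28, a_5 = 52, a_6 = 108, a_7 = 212, a_8 = 428, a_9 = 852, a_10 = 1708.
So a_10 = 1708.

1708


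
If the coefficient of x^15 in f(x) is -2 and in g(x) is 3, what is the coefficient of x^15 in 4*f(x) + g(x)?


Scalar multiplication scales coefficients: 4 * -2 = -8.
Then add the g coefficient: -8 + 3
= -5

-5


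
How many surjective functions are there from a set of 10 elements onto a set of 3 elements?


By inclusion-exclusion on which target elements are missed, the number of surjections from an n-set onto a k-set is
surj(n, k) = sum_{j=0}^{k} (-1)^j C(k, j) (k - j)^n.
Equivalently surj(n, k) = k! * S(n, k), where S(n, k) is the Stirling number of the second kind.
For n = 10, k = 3:
S(10, 3) = 9330, so
surj = 3! * 9330 = 6 * 9330 = 55980.

55980


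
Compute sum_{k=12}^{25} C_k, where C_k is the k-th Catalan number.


C_12 through C_25: 208012, 742900, 2674440, 9694845, 35357670, 129644790, 477638700, 1767263190, 6564120420, 24466267020, 91482563640, 343059613650, 1289904147324, 4861946401452
Sum = 208012 + 742900 + 2674440 + 9694845 + 35357670 + 129644790 + 477638700 + 1767263190 + 6564120420 + 24466267020 + 91482563640 + 343059613650 + 1289904147324 + 4861946401452
= 6619846338053

6619846338053


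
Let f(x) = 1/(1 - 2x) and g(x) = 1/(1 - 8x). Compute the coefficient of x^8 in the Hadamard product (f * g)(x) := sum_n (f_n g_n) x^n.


f has coefficients f_k = 2^k and g has coefficients g_k = 8^k, so the Hadamard product has coefficient (f*g)_k = 2^k * 8^k = 16^k.
For k = 8: 16^8 = 4294967296.

4294967296


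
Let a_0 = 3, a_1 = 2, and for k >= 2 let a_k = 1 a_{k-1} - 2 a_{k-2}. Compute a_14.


Iterating the recurrence forward:
a_0 = 3
a_1 = 2
a_2 = 1*2 - 2*3 = -4
a_3 = 1*-4 - 2*2 = -8
a_4 = 1*-8 - 2*-4 = 0
a_5 = 1*0 - 2*-8 = 16
a_6 = 1*16 - 2*0 = 16
a_7 = 1*16 - 2*16 = -16
a_8 = 1*-16 - 2*16 = -48
a_9 = 1*-48 - 2*-16 = -16
a_10 = 1*-16 - 2*-48 = 80
a_11 = 1*80 - 2*-16 = 112
a_12 = 1*112 - 2*80 = -48
a_13 = 1*-48 - 2*112 = -272
a_14 = 1*-272 - 2*-48 = -176
So a_14 = -176.

-176


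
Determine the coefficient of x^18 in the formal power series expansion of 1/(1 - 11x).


The geometric series identity gives 1/(1 - c x) = sum_{k>=0} c^k x^k, so the coefficient of x^k is c^k.
Here c = 11 and k = 18.
Computing: 11^18 = 5559917313492231481

5559917313492231481


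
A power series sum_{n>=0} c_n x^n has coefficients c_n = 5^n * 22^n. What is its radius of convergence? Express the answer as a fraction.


By the root test (Cauchy-Hadamard), the radius is R = 1 / limsup_n |c_n|^(1/n).
Here |c_n|^(1/n) = (5^n * 22^n)^(1/n) = 5 * 22 = 110 for all n.
So R = 1/110 = 1/110.

1/110


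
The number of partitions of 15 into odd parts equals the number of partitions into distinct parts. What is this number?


Computing partitions of 15 into odd parts (1, 3, 5, ...):
Using the generating function prod_{k>=0} 1/(1-x^(2k+1)),
the count is 27

27


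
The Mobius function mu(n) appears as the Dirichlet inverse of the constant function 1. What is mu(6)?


6 = 2 * 3 (all distinct primes).
mu(6) = (-1)^2 = 1

1


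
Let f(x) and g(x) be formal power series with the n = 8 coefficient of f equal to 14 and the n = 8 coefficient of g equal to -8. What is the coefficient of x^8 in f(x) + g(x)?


Addition of formal power series is termwise.
The coefficient of x^8 in f + g = 14 + -8
= 6

6


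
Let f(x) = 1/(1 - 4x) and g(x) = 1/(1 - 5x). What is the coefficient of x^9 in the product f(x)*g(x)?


The coefficient of x^n in f*g is the Cauchy product: sum_{k=0}^{n} a^k * b^(n-k).
With a=4, b=5, n=9:
sum_{k=0}^{9} 4^k * 5^(9-k)
= 8717049

8717049


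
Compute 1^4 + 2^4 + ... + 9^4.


This power sum has a closed form given by Faulhaber's formula
sum_{k=1}^{m} k^p = (1 / (p + 1)) * sum_{j=0}^{p} C(p + 1, j) B_j m^(p + 1 - j),
but for small m direct computation is fastest:
1 + 16 + 81 + 256 + 625 + 1296 + 2401 + 4096 + 6561 = 15333.

15333


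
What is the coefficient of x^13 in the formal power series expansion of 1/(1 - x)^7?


The expansion 1/(1 - x)^r = sum_{k>=0} C(k + r - 1, r - 1) x^k follows from the multiset / negative-binomial theorem (or from repeated differentiation of the geometric series).
For r = 7 and k = 13:
C(19, 6) = 121645100408832000 / (720 * 6227020800) = 27132.

27132


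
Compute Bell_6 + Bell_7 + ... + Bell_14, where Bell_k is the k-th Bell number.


Recall Bell_k counts set partitions of a k-set (with Bell_0 = 1 by convention).
Bell_6 through Bell_14: 203, 877, 4140, 21147, 115975, 678570, 4213597, 27644437, 190899322
Sum = 203 + 877 + 4140 + 21147 + 115975 + 678570 + 4213597 + 27644437 + 190899322 = 223578268.

223578268


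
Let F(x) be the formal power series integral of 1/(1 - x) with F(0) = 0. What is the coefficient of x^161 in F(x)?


1/(1 - x) = sum_{k>=0} x^k. Integrating termwise and using F(0) = 0 gives
F(x) = sum_{k>=0} x^(k+1) / (k+1) = sum_{m>=1} x^m / m = -ln(1 - x).
So the coefficient of x^161 is 1/161 = 1/161.

1/161


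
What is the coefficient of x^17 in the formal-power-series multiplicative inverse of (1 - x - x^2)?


Let the inverse be f(x) = sum_{k>=0} a_k x^k. From f(x) * (1 - x - x^2) = 1 and matching coefficients:
 x^0: a_0 = 1.
 x^1: a_1 - a_0 = 0, so a_1 = 1.
 x^k (k >= 2): a_k - a_{k-1} - a_{k-2} = 0, i.e. a_k = a_{k-1} + a_{k-2}.
This is the Fibonacci-type recurrence shifted so that a_0 = a_1 = 1.
Iterating: a_0=1, a_1=1, a_2=2, a_3=3, a_4=5, a_5=8, a_6=13, a_7=21, a_8=34, a_9=55, ...
a_17 = 2584.

2584


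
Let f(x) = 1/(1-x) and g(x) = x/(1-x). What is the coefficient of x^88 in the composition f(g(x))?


First simplify the composition: f(g(x)) = 1/(1 - x/(1-x)) = (1-x)/((1-x) - x) = (1-x)/(1-2x).
Now extract the coefficient. Write (1-x)/(1-2x) = 1/(1-2x) - x/(1-2x).
The coefficient of x^n in 1/(1-2x) is 2^n, and in x/(1-2x) is 2^(n-1) (for n >= 1).
So the coefficient of x^88 is 2^88 - 2^87 = 309485009821345068724781056 - 154742504910672534362390528 = 154742504910672534362390528.

154742504910672534362390528


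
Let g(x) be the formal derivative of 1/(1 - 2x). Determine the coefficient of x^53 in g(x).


Differentiate termwise: d/dx sum_{k>=0} 2^k x^k = sum_{k>=1} k 2^k x^(k-1) = sum_{j>=0} (j+1) 2^(j+1) x^j.
Equivalently, d/dx [1/(1 - 2x)] = 2/(1 - 2x)^2.
For j = 53: 54 * 2^54 = 54 * 18014398509481984 = 972777519512027136.

972777519512027136


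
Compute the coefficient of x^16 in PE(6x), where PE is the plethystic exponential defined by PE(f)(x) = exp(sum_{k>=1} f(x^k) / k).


With f(x) = 6x, the exponent is sum_{k>=1} 6 x^k / k = 6 * (-ln(1 - x)). Exponentiating:
PE(6x) = exp(-6 ln(1 - x)) = 1/(1 - x)^6.
By the negative binomial expansion, [x^n] 1/(1 - x)^6 = C(n + 5, 5).
For n = 16: C(21, 5) = 20349.

20349


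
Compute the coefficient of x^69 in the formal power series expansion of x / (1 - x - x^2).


Let f(x) = sum_{k>=0} a_k x^k. Multiplying f(x) * (1 - x - x^2) = x and matching coefficients gives a_0 = 0, a_1 = 1, and a_k = a_{k-1} + a_{k-2} for k >= 2. These are the Fibonacci numbers F_k.
Iterating from F_0 = 0, F_1 = 1:
F_0=0, F_1=1, F_2=1, F_3=2, F_4=3, F_5=5, F_6=8, F_7=13, F_8=21, F_9=34, ...
F_69 = 117669030460994.

117669030460994


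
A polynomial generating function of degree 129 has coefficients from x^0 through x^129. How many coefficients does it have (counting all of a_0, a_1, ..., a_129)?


A polynomial of degree 129 takes the form a_0 + a_1 x + ... + a_129 x^129.
The number of coefficients is 129 + 1 = 130.

130


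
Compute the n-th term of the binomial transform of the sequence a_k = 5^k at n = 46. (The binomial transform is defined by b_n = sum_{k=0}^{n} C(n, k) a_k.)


With a_k = 5^k, b_n = sum_{k=0}^{n} C(n, k) 5^k = (1 + 5)^n by the binomial theorem.
For n = 46: (1 + 5)^46 = 6^46 = 623673825204293256669089197883129856.

623673825204293256669089197883129856


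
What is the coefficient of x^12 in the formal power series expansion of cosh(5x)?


The Maclaurin series is cosh(t) = sum_{m>=0} t^(2m) / (2m)!, so substituting t = 5x, only even powers of x are nonzero, with coefficient of x^(2m) equal to 5^(2m) / (2m)!.
For x^12 the coefficient is 5^12/12! = 244140625/479001600 = 9765625/19160064.

9765625/19160064


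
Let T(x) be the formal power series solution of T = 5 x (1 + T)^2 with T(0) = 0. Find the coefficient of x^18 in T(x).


Apply the Lagrange inversion formula: if T = 5 x * phi(T) with phi(t) = (1 + t)^2, then [x^n] T = 5^n * (1/n) [t^(n-1)] phi(t)^n = 5^n * (1/n) [t^(n-1)] (1 + t)^(2n) = 5^n * (1/n) C(2n, n-1).
Using the identity C(2n, n-1) = C(2n, n) * n / (n+1), the unscaled factor equals C(2n, n) / (n+1) = C_n, the n-th Catalan number.
For n = 18: C_18 = C(36, 18) / 19 = 9075135300/19 = 477638700.
With the 5^18 = 3814697265625 factor, the coefficient is 3814697265625 * 477638700 = 1822047042846679687500.

1822047042846679687500


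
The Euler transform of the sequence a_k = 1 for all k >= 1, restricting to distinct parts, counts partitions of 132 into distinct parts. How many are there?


Partitions of 132 into distinct parts can be computed via generating function.
Product (1+x)(1+x^2)(1+x^3)...
The coefficient of x^132 = 5392550

5392550


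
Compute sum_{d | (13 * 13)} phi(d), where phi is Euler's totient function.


First, 13 * 13 = 169. One classical identity is sum_{d | n} phi(d) = n (each k in [1, n] has a unique gcd with n, and among the k's with gcd(k, n) = n/d there are phi(d) of them). So the sum equals 169. We also verify directly:
Divisors of 169: 1, 13, 169.
phi values: 1, 12, 156.
Sum = 169.

169


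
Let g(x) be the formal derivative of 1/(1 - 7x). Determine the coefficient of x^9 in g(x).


Differentiate termwise: d/dx sum_{k>=0} 7^k x^k = sum_{k>=1} k 7^k x^(k-1) = sum_{j>=0} (j+1) 7^(j+1) x^j.
Equivalently, d/dx [1/(1 - 7x)] = 7/(1 - 7x)^2.
For j = 9: 10 * 7^10 = 10 * 282475249 = 2824752490.

2824752490
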